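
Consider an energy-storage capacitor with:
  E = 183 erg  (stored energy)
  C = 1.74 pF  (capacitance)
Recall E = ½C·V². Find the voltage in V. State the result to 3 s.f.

4590 V

Rearranging E = ½C·V² for V: V = √(2E/C).
E = 183 erg = 1.830×10^-5 J; C = 1.74 pF = 1.740×10^-12 F.
V = 4586 V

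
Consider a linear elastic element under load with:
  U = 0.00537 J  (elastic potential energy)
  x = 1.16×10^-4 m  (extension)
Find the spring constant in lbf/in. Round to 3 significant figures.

4560 lbf/in

Rearranging U = ½k·x² for k: k = 2U/x².
U = 0.00537 J; x = 1.16×10^-4 m.
k = 7.982×10^5 N/m
7.982×10^5 N/m × (1 lbf/in / 175.1 N/m) = 4558 lbf/in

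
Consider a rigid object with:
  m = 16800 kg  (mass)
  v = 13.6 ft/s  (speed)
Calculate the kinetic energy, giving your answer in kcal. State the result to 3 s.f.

34.5 kcal

KE is given directly by: KE = ½mv².
m = 16800 kg; v = 13.6 ft/s = 4.145 m/s.
KE = 1.443×10^5 J
1.443×10^5 J × (1 kcal / 4184 J) = 34.50 kcal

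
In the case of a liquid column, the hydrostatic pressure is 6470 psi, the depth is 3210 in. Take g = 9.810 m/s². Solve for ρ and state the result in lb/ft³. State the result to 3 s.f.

3480 lb/ft³

Rearranging: ρ = P/(g·h).
P = 6470 psi = 4.461×10^7 Pa; h = 3210 in = 81.53 m; g = 9.810 m/s².
ρ = 55772 kg/m³
55772 kg/m³ × (1 lb/ft³ / 16.02 kg/m³) = 3482 lb/ft³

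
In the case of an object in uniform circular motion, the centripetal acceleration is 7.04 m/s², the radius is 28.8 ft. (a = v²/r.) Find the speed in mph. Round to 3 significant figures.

17.6 mph

Solving a = v²/r for v: v = √(a·r).
a = 7.04 m/s²; r = 28.8 ft = 8.778 m.
v = 7.861 m/s
7.861 m/s × (1 mph / 0.4470 m/s) = 17.59 mph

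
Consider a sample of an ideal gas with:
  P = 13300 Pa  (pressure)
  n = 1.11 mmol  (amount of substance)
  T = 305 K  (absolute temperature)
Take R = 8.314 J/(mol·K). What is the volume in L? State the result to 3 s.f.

From the ideal-gas law: V = nRT/P.
P = 13300 Pa; n = 1.11 mmol = 0.001110 mol; T = 305 K; R = 8.314 J/(mol·K).
V = 2.116×10^-4 m³
2.116×10^-4 m³ × (1 L / 0.001000 m³) = 0.2116 L

0.212 L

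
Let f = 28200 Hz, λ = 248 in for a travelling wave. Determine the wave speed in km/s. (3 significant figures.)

v is given directly by: v = fλ.
f = 28200 Hz; λ = 248 in = 6.299 m.
v = 1.776×10^5 m/s
1.776×10^5 m/s × (1 km/s / 1000 m/s) = 177.6 km/s

178 km/s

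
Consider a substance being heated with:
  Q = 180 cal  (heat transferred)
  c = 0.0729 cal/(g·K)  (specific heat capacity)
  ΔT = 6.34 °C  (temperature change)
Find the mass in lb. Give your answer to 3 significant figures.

Solving Q = m·c·ΔT for m: m = Q/(c·ΔT).
Q = 180 cal = 753.1 J; c = 0.0729 cal/(g·K) = 305.0 J/(kg·K); ΔT = 6.34 °C = 6.340 K.
m = 0.3895 kg
0.3895 kg × (1 lb / 0.4536 kg) = 0.8586 lb

0.859 lb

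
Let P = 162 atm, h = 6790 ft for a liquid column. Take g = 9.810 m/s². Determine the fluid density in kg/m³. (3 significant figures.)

Rearranging P = ρ·g·h for ρ: ρ = P/(g·h).
P = 162 atm = 1.641×10^7 Pa; h = 6790 ft = 2070 m; g = 9.810 m/s².
ρ = 808.5 kg/m³

808 kg/m³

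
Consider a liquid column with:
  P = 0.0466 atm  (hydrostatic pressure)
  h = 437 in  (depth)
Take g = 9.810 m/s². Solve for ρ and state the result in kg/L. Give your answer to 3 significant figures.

0.0434 kg/L

Rearranging: ρ = P/(g·h).
P = 0.0466 atm = 4722 Pa; h = 437 in = 11.10 m; g = 9.810 m/s².
ρ = 43.36 kg/m³
43.36 kg/m³ × (1 kg/L / 1000 kg/m³) = 0.04336 kg/L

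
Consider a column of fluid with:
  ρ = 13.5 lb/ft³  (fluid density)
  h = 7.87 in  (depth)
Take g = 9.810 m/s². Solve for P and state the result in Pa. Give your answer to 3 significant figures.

424 Pa

Directly: P = ρgh.
ρ = 13.5 lb/ft³ = 216.2 kg/m³; h = 7.87 in = 0.1999 m; g = 9.810 m/s².
P = 424.1 Pa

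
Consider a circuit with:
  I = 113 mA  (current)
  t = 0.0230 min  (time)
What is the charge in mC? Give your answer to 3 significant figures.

156 mC

q is given directly by: q = It.
I = 113 mA = 0.1130 A; t = 0.0230 min = 1.380 s.
q = 0.1559 C
0.1559 C × (1 mC / 0.001000 C) = 155.9 mC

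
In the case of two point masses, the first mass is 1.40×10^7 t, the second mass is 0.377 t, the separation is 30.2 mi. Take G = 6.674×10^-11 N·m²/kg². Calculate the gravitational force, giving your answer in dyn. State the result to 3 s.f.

From Newton's law of gravitation: F = Gm₁m₂/r².
m₁ = 1.40×10^7 t = 1.400×10^10 kg; m₂ = 0.377 t = 377.0 kg; r = 30.2 mi = 48602 m; G = 6.674×10^-11 N·m²/kg².
F = 1.491×10^-7 N
1.491×10^-7 N × (1 dyn / 1.000×10^-5 N) = 0.01491 dyn

0.0149 dyn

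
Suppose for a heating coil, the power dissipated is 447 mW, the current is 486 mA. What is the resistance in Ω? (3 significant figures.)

Rearranging P = I²R for R: R = P/I².
P = 447 mW = 0.4470 W; I = 486 mA = 0.4860 A.
R = 1.892 Ω

1.89 Ω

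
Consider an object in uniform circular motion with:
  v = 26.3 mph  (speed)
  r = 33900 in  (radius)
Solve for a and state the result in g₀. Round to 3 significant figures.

Directly: a = v²/r.
v = 26.3 mph = 11.76 m/s; r = 33900 in = 861.1 m.
a = 0.1605 m/s²
0.1605 m/s² × (1 g₀ / 9.807 m/s²) = 0.01637 g₀

0.0164 g₀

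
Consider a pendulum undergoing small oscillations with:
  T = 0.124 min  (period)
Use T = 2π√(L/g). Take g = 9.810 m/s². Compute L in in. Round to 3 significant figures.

Rearranging: L = g·(T/2π)².
T = 0.124 min = 7.440 s; g = 9.810 m/s².
L = 13.75 m
13.75 m × (1 in / 0.02540 m) = 541.5 in

542 in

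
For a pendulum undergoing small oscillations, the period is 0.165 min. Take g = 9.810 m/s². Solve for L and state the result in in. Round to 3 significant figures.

959 in

Rearranging: L = g·(T/2π)².
T = 0.165 min = 9.900 s; g = 9.810 m/s².
L = 24.35 m
24.35 m × (1 in / 0.02540 m) = 958.8 in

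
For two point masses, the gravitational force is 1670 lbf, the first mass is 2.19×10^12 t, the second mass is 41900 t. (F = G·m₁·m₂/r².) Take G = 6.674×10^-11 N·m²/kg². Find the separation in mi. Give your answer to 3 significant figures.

17.8 mi

Solving F = G·m₁·m₂/r² for r: r = √(G·m₁m₂/F).
F = 1670 lbf = 7429 N; m₁ = 2.19×10^12 t = 2.190×10^15 kg; m₂ = 41900 t = 4.190×10^7 kg; G = 6.674×10^-11 N·m²/kg².
r = 28712 m
28712 m × (1 mi / 1609 m) = 17.84 mi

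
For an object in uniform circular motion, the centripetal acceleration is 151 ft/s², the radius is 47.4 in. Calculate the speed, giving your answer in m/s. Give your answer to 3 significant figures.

7.44 m/s

Rearranging a = v²/r for v: v = √(a·r).
a = 151 ft/s² = 46.02 m/s²; r = 47.4 in = 1.204 m.
v = 7.444 m/s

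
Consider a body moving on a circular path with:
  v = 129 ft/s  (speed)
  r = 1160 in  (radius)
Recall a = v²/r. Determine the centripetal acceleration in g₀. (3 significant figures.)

5.35 g₀

a is given directly by: a = v²/r.
v = 129 ft/s = 39.32 m/s; r = 1160 in = 29.46 m.
a = 52.47 m/s²
52.47 m/s² × (1 g₀ / 9.807 m/s²) = 5.351 g₀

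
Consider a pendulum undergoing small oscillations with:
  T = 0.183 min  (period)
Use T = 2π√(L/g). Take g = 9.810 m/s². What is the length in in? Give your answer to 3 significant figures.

1180 in

Rearranging: L = g·(T/2π)².
T = 0.183 min = 10.98 s; g = 9.810 m/s².
L = 29.96 m
29.96 m × (1 in / 0.02540 m) = 1179 in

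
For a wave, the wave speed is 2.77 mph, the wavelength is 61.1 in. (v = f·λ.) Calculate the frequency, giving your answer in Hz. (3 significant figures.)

0.798 Hz

Solving v = f·λ for f: f = v/λ.
v = 2.77 mph = 1.238 m/s; λ = 61.1 in = 1.552 m.
f = 0.7979 Hz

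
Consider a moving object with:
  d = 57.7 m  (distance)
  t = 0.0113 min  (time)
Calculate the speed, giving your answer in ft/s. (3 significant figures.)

279 ft/s

v is given directly by: v = d/t.
d = 57.7 m; t = 0.0113 min = 0.6780 s.
v = 85.10 m/s
85.10 m/s × (1 ft/s / 0.3048 m/s) = 279.2 ft/s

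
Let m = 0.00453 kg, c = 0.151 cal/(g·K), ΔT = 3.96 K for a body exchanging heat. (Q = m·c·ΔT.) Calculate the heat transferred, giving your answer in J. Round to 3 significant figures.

Directly: Q = mcΔT.
m = 0.00453 kg; c = 0.151 cal/(g·K) = 631.8 J/(kg·K); ΔT = 3.96 K.
Q = 11.33 J

11.3 J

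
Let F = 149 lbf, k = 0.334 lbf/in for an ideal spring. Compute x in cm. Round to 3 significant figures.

From Hooke's law: x = F/k.
F = 149 lbf = 662.8 N; k = 0.334 lbf/in = 58.49 N/m.
x = 11.33 m
11.33 m × (1 cm / 0.01000 m) = 1133 cm

1130 cm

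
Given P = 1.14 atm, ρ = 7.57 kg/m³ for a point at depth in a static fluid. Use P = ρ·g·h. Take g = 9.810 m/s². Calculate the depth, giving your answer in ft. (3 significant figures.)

5100 ft

Rearranging P = ρ·g·h for h: h = P/(ρ·g).
P = 1.14 atm = 1.155×10^5 Pa; ρ = 7.57 kg/m³; g = 9.810 m/s².
h = 1555 m
1555 m × (1 ft / 0.3048 m) = 5103 ft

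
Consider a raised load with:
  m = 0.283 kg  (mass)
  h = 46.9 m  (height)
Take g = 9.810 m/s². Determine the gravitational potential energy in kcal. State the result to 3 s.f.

0.0311 kcal

PE is given directly by: PE = mgh.
m = 0.283 kg; h = 46.9 m; g = 9.810 m/s².
PE = 130.2 J
130.2 J × (1 kcal / 4184 J) = 0.03112 kcal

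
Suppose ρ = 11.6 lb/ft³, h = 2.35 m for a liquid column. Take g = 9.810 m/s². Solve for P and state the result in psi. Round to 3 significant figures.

0.621 psi

P is given directly by: P = ρgh.
ρ = 11.6 lb/ft³ = 185.8 kg/m³; h = 2.35 m; g = 9.810 m/s².
P = 4284 Pa  (the unit combination reduces to kg/(m·s²) = Pa)
4284 Pa × (1 psi / 6895 Pa) = 0.6213 psi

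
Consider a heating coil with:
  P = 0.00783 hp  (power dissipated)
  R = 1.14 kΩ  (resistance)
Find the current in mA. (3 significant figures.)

71.6 mA

Rearranging P = I²R for I: I = √(P/R).
P = 0.00783 hp = 5.839 W; R = 1.14 kΩ = 1140 Ω.
I = 0.07157 A
0.07157 A × (1 mA / 0.001000 A) = 71.57 mA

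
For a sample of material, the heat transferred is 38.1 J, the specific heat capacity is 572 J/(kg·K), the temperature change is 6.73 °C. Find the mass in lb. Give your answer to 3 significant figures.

0.0218 lb

Rearranging Q = m·c·ΔT for m: m = Q/(c·ΔT).
Q = 38.1 J; c = 572 J/(kg·K); ΔT = 6.73 °C = 6.730 K.
m = 0.009897 kg
0.009897 kg × (1 lb / 0.4536 kg) = 0.02182 lb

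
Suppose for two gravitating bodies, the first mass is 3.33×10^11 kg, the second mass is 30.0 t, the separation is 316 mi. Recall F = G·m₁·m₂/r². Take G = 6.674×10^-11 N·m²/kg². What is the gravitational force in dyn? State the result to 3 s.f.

0.258 dyn

From Newton's law of gravitation: F = Gm₁m₂/r².
m₁ = 3.33×10^11 kg; m₂ = 30.0 t = 30000 kg; r = 316 mi = 5.086×10^5 m; G = 6.674×10^-11 N·m²/kg².
F = 2.578×10^-6 N
2.578×10^-6 N × (1 dyn / 1.000×10^-5 N) = 0.2578 dyn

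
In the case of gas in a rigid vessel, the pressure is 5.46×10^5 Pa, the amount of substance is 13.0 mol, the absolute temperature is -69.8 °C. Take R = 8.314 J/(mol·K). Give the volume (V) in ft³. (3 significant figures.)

From the ideal-gas law: V = nRT/P.
P = 5.46×10^5 Pa; n = 13.0 mol; T = -69.8 °C = 203.3 K; R = 8.314 J/(mol·K).
V = 0.04025 m³
0.04025 m³ × (1 ft³ / 0.02832 m³) = 1.422 ft³

1.42 ft³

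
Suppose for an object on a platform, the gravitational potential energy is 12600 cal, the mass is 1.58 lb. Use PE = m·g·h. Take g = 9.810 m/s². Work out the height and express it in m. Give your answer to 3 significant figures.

Solving PE = m·g·h for h: h = PE/(m·g).
PE = 12600 cal = 52718 J; m = 1.58 lb = 0.7167 kg; g = 9.810 m/s².
h = 7498 m

7500 m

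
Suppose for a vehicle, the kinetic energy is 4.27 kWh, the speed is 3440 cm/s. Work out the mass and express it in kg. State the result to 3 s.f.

26000 kg

Rearranging: m = 2·KE/v².
KE = 4.27 kWh = 1.537×10^7 J; v = 3440 cm/s = 34.40 m/s.
m = 25980 kg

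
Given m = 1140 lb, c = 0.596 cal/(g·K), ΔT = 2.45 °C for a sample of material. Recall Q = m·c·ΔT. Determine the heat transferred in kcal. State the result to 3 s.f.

Directly: Q = mcΔT.
m = 1140 lb = 517.1 kg; c = 0.596 cal/(g·K) = 2494 J/(kg·K); ΔT = 2.45 °C = 2.450 K.
Q = 3.159×10^6 J
3.159×10^6 J × (1 kcal / 4184 J) = 755.1 kcal

755 kcal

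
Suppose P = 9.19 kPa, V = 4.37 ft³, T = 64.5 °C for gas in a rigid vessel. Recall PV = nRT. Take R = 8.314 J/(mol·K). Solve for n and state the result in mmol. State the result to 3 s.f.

From the ideal-gas law: n = PV/(RT).
P = 9.19 kPa = 9190 Pa; V = 4.37 ft³ = 0.1237 m³; T = 64.5 °C = 337.6 K; R = 8.314 J/(mol·K).
n = 0.4051 mol
0.4051 mol × (1 mmol / 0.001000 mol) = 405.1 mmol

405 mmol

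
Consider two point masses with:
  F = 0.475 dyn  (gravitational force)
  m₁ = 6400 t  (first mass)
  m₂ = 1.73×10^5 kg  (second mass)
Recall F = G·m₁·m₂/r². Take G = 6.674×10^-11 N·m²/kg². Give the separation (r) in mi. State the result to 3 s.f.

2.45 mi

From Newton's law of gravitation: r = √(G·m₁m₂/F).
F = 0.475 dyn = 4.750×10^-6 N; m₁ = 6400 t = 6.400×10^6 kg; m₂ = 1.73×10^5 kg; G = 6.674×10^-11 N·m²/kg².
r = 3944 m
3944 m × (1 mi / 1609 m) = 2.451 mi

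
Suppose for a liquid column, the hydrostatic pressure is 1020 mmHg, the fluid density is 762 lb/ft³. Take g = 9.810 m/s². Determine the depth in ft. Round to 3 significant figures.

Solving P = ρ·g·h for h: h = P/(ρ·g).
P = 1020 mmHg = 1.360×10^5 Pa; ρ = 762 lb/ft³ = 12206 kg/m³; g = 9.810 m/s².
h = 1.136 m
1.136 m × (1 ft / 0.3048 m) = 3.726 ft

3.73 ft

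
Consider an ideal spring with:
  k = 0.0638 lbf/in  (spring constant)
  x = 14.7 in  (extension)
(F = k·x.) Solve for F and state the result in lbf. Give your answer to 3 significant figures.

0.938 lbf

From Hooke's law: F = kx.
k = 0.0638 lbf/in = 11.17 N/m; x = 14.7 in = 0.3734 m.
F = 4.172 N  (the unit combination reduces to kg·m/s² = N)
4.172 N × (1 lbf / 4.448 N) = 0.9379 lbf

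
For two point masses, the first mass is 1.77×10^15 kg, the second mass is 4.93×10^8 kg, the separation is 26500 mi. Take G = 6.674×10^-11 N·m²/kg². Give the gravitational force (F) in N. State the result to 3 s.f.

0.0320 N

F is given directly by: F = Gm₁m₂/r².
m₁ = 1.77×10^15 kg; m₂ = 4.93×10^8 kg; r = 26500 mi = 4.265×10^7 m; G = 6.674×10^-11 N·m²/kg².
F = 0.03202 N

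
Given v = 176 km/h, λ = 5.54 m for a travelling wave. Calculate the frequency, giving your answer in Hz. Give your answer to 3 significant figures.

8.82 Hz

Rearranging v = f·λ for f: f = v/λ.
v = 176 km/h = 48.89 m/s; λ = 5.54 m.
f = 8.825 Hz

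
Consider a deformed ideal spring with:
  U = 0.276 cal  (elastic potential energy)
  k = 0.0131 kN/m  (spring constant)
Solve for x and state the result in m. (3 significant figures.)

Solving U = ½k·x² for x: x = √(2U/k).
U = 0.276 cal = 1.155 J; k = 0.0131 kN/m = 13.10 N/m.
x = 0.4199 m

0.420 m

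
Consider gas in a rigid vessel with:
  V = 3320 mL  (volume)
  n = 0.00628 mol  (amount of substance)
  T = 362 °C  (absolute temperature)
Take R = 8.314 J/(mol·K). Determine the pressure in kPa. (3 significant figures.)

9.99 kPa

P is given directly by: P = nRT/V.
V = 3320 mL = 0.003320 m³; n = 0.00628 mol; T = 362 °C = 635.1 K; R = 8.314 J/(mol·K).
P = 9989 Pa  (the unit combination reduces to kg/(m·s²) = Pa)
9989 Pa × (1 kPa / 1000 Pa) = 9.989 kPa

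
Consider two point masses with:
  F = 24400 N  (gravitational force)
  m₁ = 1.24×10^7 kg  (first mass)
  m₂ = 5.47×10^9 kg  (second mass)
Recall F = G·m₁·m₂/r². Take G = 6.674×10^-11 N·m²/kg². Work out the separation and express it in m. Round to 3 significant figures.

13.6 m

From Newton's law of gravitation: r = √(G·m₁m₂/F).
F = 24400 N; m₁ = 1.24×10^7 kg; m₂ = 5.47×10^9 kg; G = 6.674×10^-11 N·m²/kg².
r = 13.62 m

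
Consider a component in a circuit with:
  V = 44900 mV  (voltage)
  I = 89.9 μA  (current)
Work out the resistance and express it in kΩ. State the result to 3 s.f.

499 kΩ

Solving V = I·R for R: R = V/I.
V = 44900 mV = 44.90 V; I = 89.9 μA = 8.990×10^-5 A.
R = 4.994×10^5 Ω
4.994×10^5 Ω × (1 kΩ / 1000 Ω) = 499.4 kΩ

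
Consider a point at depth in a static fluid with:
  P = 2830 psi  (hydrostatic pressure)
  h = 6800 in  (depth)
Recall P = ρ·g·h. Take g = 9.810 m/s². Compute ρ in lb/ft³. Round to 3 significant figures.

Rearranging: ρ = P/(g·h).
P = 2830 psi = 1.951×10^7 Pa; h = 6800 in = 172.7 m; g = 9.810 m/s².
ρ = 11516 kg/m³
11516 kg/m³ × (1 lb/ft³ / 16.02 kg/m³) = 718.9 lb/ft³

719 lb/ft³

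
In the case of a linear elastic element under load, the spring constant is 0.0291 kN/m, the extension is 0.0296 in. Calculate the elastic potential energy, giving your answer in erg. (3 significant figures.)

U is given directly by: U = ½kx².
k = 0.0291 kN/m = 29.10 N/m; x = 0.0296 in = 7.518×10^-4 m.
U = 8.225×10^-6 J
8.225×10^-6 J × (1 erg / 1.000×10^-7 J) = 82.25 erg

82.2 erg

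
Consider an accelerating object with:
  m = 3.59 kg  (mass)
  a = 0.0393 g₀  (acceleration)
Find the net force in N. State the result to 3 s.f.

1.38 N

Directly: F = m·a.
m = 3.59 kg; a = 0.0393 g₀ = 0.3854 m/s².
F = 1.384 N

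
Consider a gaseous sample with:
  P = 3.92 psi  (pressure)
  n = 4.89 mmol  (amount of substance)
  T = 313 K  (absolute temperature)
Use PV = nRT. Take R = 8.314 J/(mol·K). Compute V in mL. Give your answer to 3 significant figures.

From the ideal-gas law: V = nRT/P.
P = 3.92 psi = 27027 Pa; n = 4.89 mmol = 0.004890 mol; T = 313 K; R = 8.314 J/(mol·K).
V = 4.708×10^-4 m³
4.708×10^-4 m³ × (1 mL / 1.000×10^-6 m³) = 470.8 mL

471 mL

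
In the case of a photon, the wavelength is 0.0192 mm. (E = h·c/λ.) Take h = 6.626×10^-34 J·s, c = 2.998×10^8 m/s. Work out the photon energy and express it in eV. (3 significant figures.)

Directly: E = hc/λ.
λ = 0.0192 mm = 1.920×10^-5 m; h = 6.626×10^-34 J·s; c = 2.998×10^8 m/s.
E = 1.035×10^-20 J  (the unit combination reduces to kg·m²/s² = J)
1.035×10^-20 J × (1 eV / 1.602×10^-19 J) = 0.06458 eV

0.0646 eV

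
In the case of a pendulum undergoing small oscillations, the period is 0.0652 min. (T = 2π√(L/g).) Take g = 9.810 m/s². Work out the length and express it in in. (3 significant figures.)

150 in

Solving T = 2π√(L/g) for L: L = g·(T/2π)².
T = 0.0652 min = 3.912 s; g = 9.810 m/s².
L = 3.803 m
3.803 m × (1 in / 0.02540 m) = 149.7 in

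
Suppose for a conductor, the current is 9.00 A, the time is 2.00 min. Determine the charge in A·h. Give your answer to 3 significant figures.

q is given directly by: q = It.
I = 9.00 A; t = 2.00 min = 120.0 s.
q = 1080 C
1080 C × (1 A·h / 3600 C) = 0.3000 A·h

0.300 A·h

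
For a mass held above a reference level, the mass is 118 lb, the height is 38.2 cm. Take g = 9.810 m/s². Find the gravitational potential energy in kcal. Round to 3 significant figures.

Directly: PE = mgh.
m = 118 lb = 53.52 kg; h = 38.2 cm = 0.3820 m; g = 9.810 m/s².
PE = 200.6 J  (the unit combination reduces to kg·m²/s² = J)
200.6 J × (1 kcal / 4184 J) = 0.04794 kcal

0.0479 kcal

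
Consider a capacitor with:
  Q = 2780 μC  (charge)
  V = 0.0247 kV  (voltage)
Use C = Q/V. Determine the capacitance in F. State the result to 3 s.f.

1.13×10^-4 F

Directly: C = Q/V.
Q = 2780 μC = 0.002780 C; V = 0.0247 kV = 24.70 V.
C = 1.126×10^-4 F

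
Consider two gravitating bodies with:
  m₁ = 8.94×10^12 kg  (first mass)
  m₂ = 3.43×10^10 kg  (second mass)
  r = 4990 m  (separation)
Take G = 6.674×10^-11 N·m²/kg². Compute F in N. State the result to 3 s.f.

8.22×10^5 N

F is given directly by: F = Gm₁m₂/r².
m₁ = 8.94×10^12 kg; m₂ = 3.43×10^10 kg; r = 4990 m; G = 6.674×10^-11 N·m²/kg².
F = 8.219×10^5 N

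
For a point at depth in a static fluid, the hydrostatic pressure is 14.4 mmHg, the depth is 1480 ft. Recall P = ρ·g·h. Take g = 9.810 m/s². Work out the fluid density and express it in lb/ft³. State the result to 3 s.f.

0.0271 lb/ft³

Rearranging: ρ = P/(g·h).
P = 14.4 mmHg = 1920 Pa; h = 1480 ft = 451.1 m; g = 9.810 m/s².
ρ = 0.4338 kg/m³
0.4338 kg/m³ × (1 lb/ft³ / 16.02 kg/m³) = 0.02708 lb/ft³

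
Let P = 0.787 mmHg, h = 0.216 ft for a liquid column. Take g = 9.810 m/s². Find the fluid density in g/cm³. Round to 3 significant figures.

Rearranging: ρ = P/(g·h).
P = 0.787 mmHg = 104.9 Pa; h = 0.216 ft = 0.06584 m; g = 9.810 m/s².
ρ = 162.5 kg/m³
162.5 kg/m³ × (1 g/cm³ / 1000 kg/m³) = 0.1625 g/cm³

0.162 g/cm³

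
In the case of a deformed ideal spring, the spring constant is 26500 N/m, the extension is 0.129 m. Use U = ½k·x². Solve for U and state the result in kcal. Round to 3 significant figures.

0.0527 kcal

Directly: U = ½kx².
k = 26500 N/m; x = 0.129 m.
U = 220.5 J
220.5 J × (1 kcal / 4184 J) = 0.05270 kcal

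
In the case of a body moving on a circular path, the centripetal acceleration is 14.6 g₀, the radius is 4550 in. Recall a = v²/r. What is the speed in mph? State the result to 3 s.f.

Solving a = v²/r for v: v = √(a·r).
a = 14.6 g₀ = 143.2 m/s²; r = 4550 in = 115.6 m.
v = 128.6 m/s
128.6 m/s × (1 mph / 0.4470 m/s) = 287.7 mph

288 mph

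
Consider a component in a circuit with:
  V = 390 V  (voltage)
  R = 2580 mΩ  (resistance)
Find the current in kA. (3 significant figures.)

0.151 kA

Rearranging V = I·R for I: I = V/R.
V = 390 V; R = 2580 mΩ = 2.580 Ω.
I = 151.2 A
151.2 A × (1 kA / 1000 A) = 0.1512 kA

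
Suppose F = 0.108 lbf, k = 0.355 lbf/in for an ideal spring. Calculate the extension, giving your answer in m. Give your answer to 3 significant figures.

0.00773 m

Solving F = k·x for x: x = F/k.
F = 0.108 lbf = 0.4804 N; k = 0.355 lbf/in = 62.17 N/m.
x = 0.007727 m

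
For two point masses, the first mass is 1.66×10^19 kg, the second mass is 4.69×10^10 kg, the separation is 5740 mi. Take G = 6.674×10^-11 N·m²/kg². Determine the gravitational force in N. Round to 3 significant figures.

From Newton's law of gravitation: F = Gm₁m₂/r².
m₁ = 1.66×10^19 kg; m₂ = 4.69×10^10 kg; r = 5740 mi = 9.238×10^6 m; G = 6.674×10^-11 N·m²/kg².
F = 6.089×10^5 N

6.09×10^5 N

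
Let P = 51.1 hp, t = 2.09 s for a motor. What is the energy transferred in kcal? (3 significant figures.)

19.0 kcal

Rearranging P = W/t for W: W = P·t.
P = 51.1 hp = 38105 W; t = 2.09 s.
W = 79640 J  (the unit combination reduces to kg·m²/s² = J)
79640 J × (1 kcal / 4184 J) = 19.03 kcal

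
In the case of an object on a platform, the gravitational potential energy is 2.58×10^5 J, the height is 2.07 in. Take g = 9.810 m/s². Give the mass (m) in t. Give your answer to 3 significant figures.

500 t

Rearranging: m = PE/(g·h).
PE = 2.58×10^5 J; h = 2.07 in = 0.05258 m; g = 9.810 m/s².
m = 5.002×10^5 kg
5.002×10^5 kg × (1 t / 1000 kg) = 500.2 t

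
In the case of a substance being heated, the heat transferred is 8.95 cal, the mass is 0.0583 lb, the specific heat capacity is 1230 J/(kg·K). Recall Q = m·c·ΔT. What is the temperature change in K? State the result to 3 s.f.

1.15 K

Rearranging: ΔT = Q/(m·c).
Q = 8.95 cal = 37.45 J; m = 0.0583 lb = 0.02644 kg; c = 1230 J/(kg·K).
ΔT = 1.151 K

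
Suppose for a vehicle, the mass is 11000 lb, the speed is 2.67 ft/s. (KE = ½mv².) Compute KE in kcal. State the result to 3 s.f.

KE is given directly by: KE = ½mv².
m = 11000 lb = 4990 kg; v = 2.67 ft/s = 0.8138 m/s.
KE = 1652 J  (the unit combination reduces to kg·m²/s² = J)
1652 J × (1 kcal / 4184 J) = 0.3949 kcal

0.395 kcal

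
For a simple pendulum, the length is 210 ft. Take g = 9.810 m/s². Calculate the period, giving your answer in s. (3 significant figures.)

T is given directly by: T = 2π√(L/g).
L = 210 ft = 64.01 m; g = 9.810 m/s².
T = 16.05 s

16.0 s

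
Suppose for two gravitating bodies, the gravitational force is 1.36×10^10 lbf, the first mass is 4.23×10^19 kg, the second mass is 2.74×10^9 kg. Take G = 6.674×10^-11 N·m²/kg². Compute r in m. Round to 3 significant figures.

11300 m

Rearranging: r = √(G·m₁m₂/F).
F = 1.36×10^10 lbf = 6.050×10^10 N; m₁ = 4.23×10^19 kg; m₂ = 2.74×10^9 kg; G = 6.674×10^-11 N·m²/kg².
r = 11308 m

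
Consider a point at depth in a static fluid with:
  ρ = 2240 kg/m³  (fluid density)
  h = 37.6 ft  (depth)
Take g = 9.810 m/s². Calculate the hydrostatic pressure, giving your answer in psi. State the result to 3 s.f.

36.5 psi

P is given directly by: P = ρgh.
ρ = 2240 kg/m³; h = 37.6 ft = 11.46 m; g = 9.810 m/s².
P = 2.518×10^5 Pa
2.518×10^5 Pa × (1 psi / 6895 Pa) = 36.53 psi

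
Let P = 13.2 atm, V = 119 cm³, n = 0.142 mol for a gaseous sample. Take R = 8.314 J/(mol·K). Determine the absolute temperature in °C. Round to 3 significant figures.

Rearranging PV = nRT for T: T = PV/(nR).
P = 13.2 atm = 1.337×10^6 Pa; V = 119 cm³ = 1.190×10^-4 m³; n = 0.142 mol; R = 8.314 J/(mol·K).
T = 134.8 K
134.8 K − 273.15 = -138.3 °C

-138 °C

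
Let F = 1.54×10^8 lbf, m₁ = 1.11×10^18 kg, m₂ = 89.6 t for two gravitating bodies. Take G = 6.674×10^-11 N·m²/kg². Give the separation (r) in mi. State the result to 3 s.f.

0.0612 mi

From Newton's law of gravitation: r = √(G·m₁m₂/F).
F = 1.54×10^8 lbf = 6.850×10^8 N; m₁ = 1.11×10^18 kg; m₂ = 89.6 t = 89600 kg; G = 6.674×10^-11 N·m²/kg².
r = 98.44 m
98.44 m × (1 mi / 1609 m) = 0.06117 mi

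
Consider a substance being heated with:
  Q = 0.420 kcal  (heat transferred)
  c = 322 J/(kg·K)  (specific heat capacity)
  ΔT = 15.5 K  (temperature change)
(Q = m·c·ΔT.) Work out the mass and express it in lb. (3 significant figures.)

Rearranging: m = Q/(c·ΔT).
Q = 0.420 kcal = 1757 J; c = 322 J/(kg·K); ΔT = 15.5 K.
m = 0.3521 kg
0.3521 kg × (1 lb / 0.4536 kg) = 0.7762 lb

0.776 lb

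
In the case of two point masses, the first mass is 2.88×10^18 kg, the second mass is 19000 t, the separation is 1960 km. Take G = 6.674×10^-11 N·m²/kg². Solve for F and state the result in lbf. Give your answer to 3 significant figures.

Directly: F = Gm₁m₂/r².
m₁ = 2.88×10^18 kg; m₂ = 19000 t = 1.900×10^7 kg; r = 1960 km = 1.960×10^6 m; G = 6.674×10^-11 N·m²/kg².
F = 950.6 N  (the unit combination reduces to kg·m/s² = N)
950.6 N × (1 lbf / 4.448 N) = 213.7 lbf

214 lbf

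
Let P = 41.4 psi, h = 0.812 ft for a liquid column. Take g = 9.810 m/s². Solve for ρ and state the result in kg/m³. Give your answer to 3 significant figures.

Rearranging P = ρ·g·h for ρ: ρ = P/(g·h).
P = 41.4 psi = 2.854×10^5 Pa; h = 0.812 ft = 0.2475 m; g = 9.810 m/s².
ρ = 1.176×10^5 kg/m³

1.18×10^5 kg/m³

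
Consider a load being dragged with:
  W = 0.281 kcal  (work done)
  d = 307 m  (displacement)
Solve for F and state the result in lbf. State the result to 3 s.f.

0.861 lbf

Rearranging: F = W/d.
W = 0.281 kcal = 1176 J; d = 307 m.
F = 3.830 N
3.830 N × (1 lbf / 4.448 N) = 0.8609 lbf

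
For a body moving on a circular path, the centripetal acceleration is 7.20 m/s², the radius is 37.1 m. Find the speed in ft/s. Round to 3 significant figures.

53.6 ft/s

Rearranging a = v²/r for v: v = √(a·r).
a = 7.20 m/s²; r = 37.1 m.
v = 16.34 m/s
16.34 m/s × (1 ft/s / 0.3048 m/s) = 53.62 ft/s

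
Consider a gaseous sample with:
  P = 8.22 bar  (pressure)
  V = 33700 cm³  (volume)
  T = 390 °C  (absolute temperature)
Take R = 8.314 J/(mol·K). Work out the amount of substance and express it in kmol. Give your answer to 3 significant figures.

From the ideal-gas law: n = PV/(RT).
P = 8.22 bar = 8.220×10^5 Pa; V = 33700 cm³ = 0.03370 m³; T = 390 °C = 663.1 K; R = 8.314 J/(mol·K).
n = 5.024 mol
5.024 mol × (1 kmol / 1000 mol) = 0.005024 kmol

0.00502 kmol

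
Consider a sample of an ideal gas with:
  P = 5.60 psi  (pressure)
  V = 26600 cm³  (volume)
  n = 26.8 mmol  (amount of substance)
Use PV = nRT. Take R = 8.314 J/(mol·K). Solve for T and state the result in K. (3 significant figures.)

4610 K

From the ideal-gas law: T = PV/(nR).
P = 5.60 psi = 38611 Pa; V = 26600 cm³ = 0.02660 m³; n = 26.8 mmol = 0.02680 mol; R = 8.314 J/(mol·K).
T = 4609 K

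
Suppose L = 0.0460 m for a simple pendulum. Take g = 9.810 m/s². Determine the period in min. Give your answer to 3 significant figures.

Directly: T = 2π√(L/g).
L = 0.0460 m; g = 9.810 m/s².
T = 0.4303 s
0.4303 s × (1 min / 60.00 s) = 0.007171 min

0.00717 min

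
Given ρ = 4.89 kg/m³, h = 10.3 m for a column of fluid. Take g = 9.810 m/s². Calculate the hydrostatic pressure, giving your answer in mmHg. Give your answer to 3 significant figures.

P is given directly by: P = ρgh.
ρ = 4.89 kg/m³; h = 10.3 m; g = 9.810 m/s².
P = 494.1 Pa  (the unit combination reduces to kg/(m·s²) = Pa)
494.1 Pa × (1 mmHg / 133.3 Pa) = 3.706 mmHg

3.71 mmHg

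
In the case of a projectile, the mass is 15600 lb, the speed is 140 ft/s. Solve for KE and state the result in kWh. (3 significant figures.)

KE is given directly by: KE = ½mv².
m = 15600 lb = 7076 kg; v = 140 ft/s = 42.67 m/s.
KE = 6.442×10^6 J
6.442×10^6 J × (1 kWh / 3.600×10^6 J) = 1.790 kWh

1.79 kWh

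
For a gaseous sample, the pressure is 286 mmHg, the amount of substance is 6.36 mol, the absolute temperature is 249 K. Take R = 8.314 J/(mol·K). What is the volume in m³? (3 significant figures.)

From the ideal-gas law: V = nRT/P.
P = 286 mmHg = 38130 Pa; n = 6.36 mol; T = 249 K; R = 8.314 J/(mol·K).
V = 0.3453 m³

0.345 m³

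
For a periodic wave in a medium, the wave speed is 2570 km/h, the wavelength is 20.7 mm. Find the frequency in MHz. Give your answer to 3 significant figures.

Rearranging: f = v/λ.
v = 2570 km/h = 713.9 m/s; λ = 20.7 mm = 0.02070 m.
f = 34487 Hz
34487 Hz × (1 MHz / 1.000×10^6 Hz) = 0.03449 MHz

0.0345 MHz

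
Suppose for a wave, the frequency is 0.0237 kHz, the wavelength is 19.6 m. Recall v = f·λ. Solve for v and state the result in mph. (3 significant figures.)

Directly: v = fλ.
f = 0.0237 kHz = 23.70 Hz; λ = 19.6 m.
v = 464.5 m/s
464.5 m/s × (1 mph / 0.4470 m/s) = 1039 mph

1040 mph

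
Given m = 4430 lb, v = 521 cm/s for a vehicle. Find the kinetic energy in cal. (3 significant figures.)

KE is given directly by: KE = ½mv².
m = 4430 lb = 2009 kg; v = 521 cm/s = 5.210 m/s.
KE = 27272 J
27272 J × (1 cal / 4.184 J) = 6518 cal

6520 cal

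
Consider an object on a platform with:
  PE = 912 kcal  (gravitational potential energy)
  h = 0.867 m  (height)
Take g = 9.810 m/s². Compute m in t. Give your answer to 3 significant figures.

Rearranging: m = PE/(g·h).
PE = 912 kcal = 3.816×10^6 J; h = 0.867 m; g = 9.810 m/s².
m = 4.486×10^5 kg
4.486×10^5 kg × (1 t / 1000 kg) = 448.6 t

449 t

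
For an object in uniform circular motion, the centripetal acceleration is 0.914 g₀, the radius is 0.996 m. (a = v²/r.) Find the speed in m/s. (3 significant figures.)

2.99 m/s

Rearranging a = v²/r for v: v = √(a·r).
a = 0.914 g₀ = 8.963 m/s²; r = 0.996 m.
v = 2.988 m/s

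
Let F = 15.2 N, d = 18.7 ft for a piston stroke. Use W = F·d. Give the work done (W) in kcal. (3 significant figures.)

Directly: W = F·d.
F = 15.2 N; d = 18.7 ft = 5.700 m.
W = 86.64 J
86.64 J × (1 kcal / 4184 J) = 0.02071 kcal

0.0207 kcal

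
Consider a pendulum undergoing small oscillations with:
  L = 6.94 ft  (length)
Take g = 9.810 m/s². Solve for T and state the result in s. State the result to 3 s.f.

T is given directly by: T = 2π√(L/g).
L = 6.94 ft = 2.115 m; g = 9.810 m/s².
T = 2.918 s

2.92 s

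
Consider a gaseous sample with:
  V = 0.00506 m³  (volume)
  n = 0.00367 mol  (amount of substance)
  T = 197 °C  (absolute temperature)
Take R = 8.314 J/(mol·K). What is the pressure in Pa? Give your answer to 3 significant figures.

2840 Pa

P is given directly by: P = nRT/V.
V = 0.00506 m³; n = 0.00367 mol; T = 197 °C = 470.1 K; R = 8.314 J/(mol·K).
P = 2835 Pa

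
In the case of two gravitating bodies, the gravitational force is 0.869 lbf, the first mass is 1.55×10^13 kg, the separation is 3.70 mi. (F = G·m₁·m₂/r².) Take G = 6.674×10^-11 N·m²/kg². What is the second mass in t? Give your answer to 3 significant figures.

From Newton's law of gravitation: m₂ = F·r²/(G·m₁).
F = 0.869 lbf = 3.866 N; m₁ = 1.55×10^13 kg; r = 3.70 mi = 5955 m; G = 6.674×10^-11 N·m²/kg².
m₂ = 1.325×10^5 kg
1.325×10^5 kg × (1 t / 1000 kg) = 132.5 t

132 t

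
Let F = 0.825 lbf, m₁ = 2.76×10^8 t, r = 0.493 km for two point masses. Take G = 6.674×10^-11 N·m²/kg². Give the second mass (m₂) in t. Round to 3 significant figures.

Rearranging F = G·m₁·m₂/r² for m₂: m₂ = F·r²/(G·m₁).
F = 0.825 lbf = 3.670 N; m₁ = 2.76×10^8 t = 2.760×10^11 kg; r = 0.493 km = 493.0 m; G = 6.674×10^-11 N·m²/kg².
m₂ = 48422 kg
48422 kg × (1 t / 1000 kg) = 48.42 t

48.4 t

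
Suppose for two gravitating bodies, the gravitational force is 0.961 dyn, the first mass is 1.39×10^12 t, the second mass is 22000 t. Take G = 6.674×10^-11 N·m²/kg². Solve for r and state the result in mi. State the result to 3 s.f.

2.86×10^5 mi

From Newton's law of gravitation: r = √(G·m₁m₂/F).
F = 0.961 dyn = 9.610×10^-6 N; m₁ = 1.39×10^12 t = 1.390×10^15 kg; m₂ = 22000 t = 2.200×10^7 kg; G = 6.674×10^-11 N·m²/kg².
r = 4.608×10^8 m
4.608×10^8 m × (1 mi / 1609 m) = 2.864×10^5 mi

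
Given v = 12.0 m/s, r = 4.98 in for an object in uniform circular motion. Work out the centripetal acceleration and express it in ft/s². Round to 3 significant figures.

Directly: a = v²/r.
v = 12.0 m/s; r = 4.98 in = 0.1265 m.
a = 1138 m/s²
1138 m/s² × (1 ft/s² / 0.3048 m/s²) = 3735 ft/s²

3730 ft/s²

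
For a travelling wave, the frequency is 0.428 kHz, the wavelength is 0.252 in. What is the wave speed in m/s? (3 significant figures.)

2.74 m/s

v is given directly by: v = fλ.
f = 0.428 kHz = 428.0 Hz; λ = 0.252 in = 0.006401 m.
v = 2.740 m/s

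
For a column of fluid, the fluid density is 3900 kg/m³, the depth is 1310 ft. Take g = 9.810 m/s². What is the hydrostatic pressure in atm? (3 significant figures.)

P is given directly by: P = ρgh.
ρ = 3900 kg/m³; h = 1310 ft = 399.3 m; g = 9.810 m/s².
P = 1.528×10^7 Pa
1.528×10^7 Pa × (1 atm / 1.013×10^5 Pa) = 150.8 atm

151 atm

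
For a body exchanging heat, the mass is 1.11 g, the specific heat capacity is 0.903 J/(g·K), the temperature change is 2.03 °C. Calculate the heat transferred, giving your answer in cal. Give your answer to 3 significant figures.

0.486 cal

Directly: Q = mcΔT.
m = 1.11 g = 0.001110 kg; c = 0.903 J/(g·K) = 903.0 J/(kg·K); ΔT = 2.03 °C = 2.030 K.
Q = 2.035 J
2.035 J × (1 cal / 4.184 J) = 0.4863 cal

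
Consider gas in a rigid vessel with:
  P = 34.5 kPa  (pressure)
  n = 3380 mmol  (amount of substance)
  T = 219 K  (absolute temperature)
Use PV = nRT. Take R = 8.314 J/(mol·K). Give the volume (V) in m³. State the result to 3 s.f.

From the ideal-gas law: V = nRT/P.
P = 34.5 kPa = 34500 Pa; n = 3380 mmol = 3.380 mol; T = 219 K; R = 8.314 J/(mol·K).
V = 0.1784 m³

0.178 m³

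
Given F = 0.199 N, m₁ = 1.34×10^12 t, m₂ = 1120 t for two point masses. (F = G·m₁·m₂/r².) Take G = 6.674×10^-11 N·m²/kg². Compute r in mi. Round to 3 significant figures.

441 mi

From Newton's law of gravitation: r = √(G·m₁m₂/F).
F = 0.199 N; m₁ = 1.34×10^12 t = 1.340×10^15 kg; m₂ = 1120 t = 1.120×10^6 kg; G = 6.674×10^-11 N·m²/kg².
r = 7.095×10^5 m
7.095×10^5 m × (1 mi / 1609 m) = 440.8 mi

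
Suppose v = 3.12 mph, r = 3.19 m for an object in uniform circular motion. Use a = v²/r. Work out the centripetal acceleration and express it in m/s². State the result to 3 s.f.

a is given directly by: a = v²/r.
v = 3.12 mph = 1.395 m/s; r = 3.19 m.
a = 0.6098 m/s²

0.610 m/s²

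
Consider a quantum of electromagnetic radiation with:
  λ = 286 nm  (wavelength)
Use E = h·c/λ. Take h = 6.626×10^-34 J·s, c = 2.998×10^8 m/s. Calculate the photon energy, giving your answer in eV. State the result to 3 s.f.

Directly: E = hc/λ.
λ = 286 nm = 2.860×10^-7 m; h = 6.626×10^-34 J·s; c = 2.998×10^8 m/s.
E = 6.946×10^-19 J
6.946×10^-19 J × (1 eV / 1.602×10^-19 J) = 4.335 eV

4.34 eV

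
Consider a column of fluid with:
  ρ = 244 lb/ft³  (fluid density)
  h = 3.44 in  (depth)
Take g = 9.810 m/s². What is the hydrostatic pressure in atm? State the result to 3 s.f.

P is given directly by: P = ρgh.
ρ = 244 lb/ft³ = 3909 kg/m³; h = 3.44 in = 0.08738 m; g = 9.810 m/s².
P = 3350 Pa  (the unit combination reduces to kg/(m·s²) = Pa)
3350 Pa × (1 atm / 1.013×10^5 Pa) = 0.03306 atm

0.0331 atm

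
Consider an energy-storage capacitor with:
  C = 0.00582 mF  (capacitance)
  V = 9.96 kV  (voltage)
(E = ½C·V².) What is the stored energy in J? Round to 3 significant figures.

289 J

E is given directly by: E = ½CV².
C = 0.00582 mF = 5.820×10^-6 F; V = 9.96 kV = 9960 V.
E = 288.7 J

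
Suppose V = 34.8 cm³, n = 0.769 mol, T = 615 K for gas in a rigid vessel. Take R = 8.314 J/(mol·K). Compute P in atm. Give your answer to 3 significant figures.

1120 atm

From the ideal-gas law: P = nRT/V.
V = 34.8 cm³ = 3.480×10^-5 m³; n = 0.769 mol; T = 615 K; R = 8.314 J/(mol·K).
P = 1.130×10^8 Pa  (the unit combination reduces to kg/(m·s²) = Pa)
1.130×10^8 Pa × (1 atm / 1.013×10^5 Pa) = 1115 atm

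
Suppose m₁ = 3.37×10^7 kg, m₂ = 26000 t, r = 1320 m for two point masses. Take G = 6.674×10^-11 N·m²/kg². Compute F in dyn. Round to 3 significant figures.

3360 dyn

From Newton's law of gravitation: F = Gm₁m₂/r².
m₁ = 3.37×10^7 kg; m₂ = 26000 t = 2.600×10^7 kg; r = 1320 m; G = 6.674×10^-11 N·m²/kg².
F = 0.03356 N
0.03356 N × (1 dyn / 1.000×10^-5 N) = 3356 dyn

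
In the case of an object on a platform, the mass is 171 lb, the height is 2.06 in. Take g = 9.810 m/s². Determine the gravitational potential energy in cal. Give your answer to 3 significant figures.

Directly: PE = mgh.
m = 171 lb = 77.56 kg; h = 2.06 in = 0.05232 m; g = 9.810 m/s².
PE = 39.81 J
39.81 J × (1 cal / 4.184 J) = 9.516 cal

9.52 cal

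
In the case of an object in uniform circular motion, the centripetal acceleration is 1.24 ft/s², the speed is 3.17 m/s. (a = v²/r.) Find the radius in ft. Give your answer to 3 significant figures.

Solving a = v²/r for r: r = v²/a.
a = 1.24 ft/s² = 0.3780 m/s²; v = 3.17 m/s.
r = 26.59 m
26.59 m × (1 ft / 0.3048 m) = 87.23 ft

87.2 ft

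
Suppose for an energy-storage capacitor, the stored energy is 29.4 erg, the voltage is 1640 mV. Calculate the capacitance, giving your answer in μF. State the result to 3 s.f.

Rearranging: C = 2E/V².
E = 29.4 erg = 2.940×10^-6 J; V = 1640 mV = 1.640 V.
C = 2.186×10^-6 F
2.186×10^-6 F × (1 μF / 1.000×10^-6 F) = 2.186 μF

2.19 μF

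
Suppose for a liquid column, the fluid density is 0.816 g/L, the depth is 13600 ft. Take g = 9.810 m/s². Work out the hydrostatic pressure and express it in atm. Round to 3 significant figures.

0.327 atm

P is given directly by: P = ρgh.
ρ = 0.816 g/L = 0.8160 kg/m³; h = 13600 ft = 4145 m; g = 9.810 m/s².
P = 33183 Pa
33183 Pa × (1 atm / 1.013×10^5 Pa) = 0.3275 atm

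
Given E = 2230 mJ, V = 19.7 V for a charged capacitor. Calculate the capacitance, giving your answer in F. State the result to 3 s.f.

0.0115 F

Rearranging: C = 2E/V².
E = 2230 mJ = 2.230 J; V = 19.7 V.
C = 0.01149 F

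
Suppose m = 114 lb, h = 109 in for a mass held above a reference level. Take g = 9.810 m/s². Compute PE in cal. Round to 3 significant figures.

PE is given directly by: PE = mgh.
m = 114 lb = 51.71 kg; h = 109 in = 2.769 m; g = 9.810 m/s².
PE = 1404 J
1404 J × (1 cal / 4.184 J) = 335.7 cal

336 cal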